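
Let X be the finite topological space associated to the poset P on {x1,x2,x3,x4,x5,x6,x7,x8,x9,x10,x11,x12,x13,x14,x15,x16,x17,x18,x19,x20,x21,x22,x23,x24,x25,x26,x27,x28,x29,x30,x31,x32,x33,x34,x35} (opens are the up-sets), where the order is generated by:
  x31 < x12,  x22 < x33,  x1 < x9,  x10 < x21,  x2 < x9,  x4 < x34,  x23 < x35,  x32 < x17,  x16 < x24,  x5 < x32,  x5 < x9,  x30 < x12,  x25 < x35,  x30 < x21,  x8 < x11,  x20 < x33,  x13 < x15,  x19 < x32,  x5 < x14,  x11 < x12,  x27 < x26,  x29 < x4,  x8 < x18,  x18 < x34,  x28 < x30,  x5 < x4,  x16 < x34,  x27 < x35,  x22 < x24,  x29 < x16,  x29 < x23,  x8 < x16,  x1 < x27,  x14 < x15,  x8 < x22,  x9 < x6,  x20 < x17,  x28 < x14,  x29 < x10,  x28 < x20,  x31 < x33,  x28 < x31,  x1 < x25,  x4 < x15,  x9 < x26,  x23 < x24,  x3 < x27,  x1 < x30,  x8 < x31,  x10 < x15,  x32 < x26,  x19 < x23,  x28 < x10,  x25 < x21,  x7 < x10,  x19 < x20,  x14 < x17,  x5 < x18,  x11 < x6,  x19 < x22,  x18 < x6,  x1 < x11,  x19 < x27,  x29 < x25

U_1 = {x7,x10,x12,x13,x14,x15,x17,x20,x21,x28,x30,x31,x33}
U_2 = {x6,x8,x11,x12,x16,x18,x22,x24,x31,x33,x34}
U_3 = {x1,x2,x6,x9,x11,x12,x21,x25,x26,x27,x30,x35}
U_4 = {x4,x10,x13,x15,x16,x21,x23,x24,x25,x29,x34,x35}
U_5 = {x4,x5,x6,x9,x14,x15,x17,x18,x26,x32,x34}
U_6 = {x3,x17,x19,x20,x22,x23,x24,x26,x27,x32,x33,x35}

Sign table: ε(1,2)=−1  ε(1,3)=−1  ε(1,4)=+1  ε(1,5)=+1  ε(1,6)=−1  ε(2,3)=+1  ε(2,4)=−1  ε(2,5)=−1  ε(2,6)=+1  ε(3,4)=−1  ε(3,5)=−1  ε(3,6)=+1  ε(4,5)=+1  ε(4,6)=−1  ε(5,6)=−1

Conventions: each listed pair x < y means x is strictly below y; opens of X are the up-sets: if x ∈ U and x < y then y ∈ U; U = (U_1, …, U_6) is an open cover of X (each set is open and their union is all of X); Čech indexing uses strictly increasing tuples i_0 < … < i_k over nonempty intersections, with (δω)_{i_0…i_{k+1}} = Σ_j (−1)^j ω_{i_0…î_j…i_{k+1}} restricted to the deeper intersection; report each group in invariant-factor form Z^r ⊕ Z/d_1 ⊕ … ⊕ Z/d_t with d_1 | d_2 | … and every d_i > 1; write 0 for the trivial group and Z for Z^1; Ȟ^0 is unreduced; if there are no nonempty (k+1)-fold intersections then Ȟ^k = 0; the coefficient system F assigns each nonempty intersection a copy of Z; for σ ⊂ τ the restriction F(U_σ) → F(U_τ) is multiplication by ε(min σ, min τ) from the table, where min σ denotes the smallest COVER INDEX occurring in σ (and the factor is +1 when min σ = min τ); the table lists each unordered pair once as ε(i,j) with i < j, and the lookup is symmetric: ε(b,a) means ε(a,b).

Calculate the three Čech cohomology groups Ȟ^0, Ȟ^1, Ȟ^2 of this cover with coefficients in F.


intersection data:
  U12={x12,x31,x33} U13={x12,x21,x30} U14={x10,x13,x15,x21} U15={x14,x15,x17} U16={x17,x20,x33} U23={x6,x11,x12} U24={x16,x24,x34} U25={x6,x18,x34} U26={x22,x24,x33} U34={x21,x25,x35} U35={x6,x9,x26} U36={x26,x27,x35} U45={x4,x15,x34} U46={x23,x24,x35} U56={x17,x26,x32}
  U123={x12} U126={x33} U134={x21} U145={x15} U156={x17} U235={x6} U245={x34} U246={x24} U346={x35} U356={x26}
C dims 6,15,10; δ0: rk 5, SNF 1^5; δ1: rk 10, SNF 1^9·2
Ȟ^0 = (6 − 5) − 0 = 1, so Ȟ^0 ≅ Z
Ȟ^1 = (15 − 10) − 5 = 0, so Ȟ^1 ≅ 0
Ȟ^2 = (10 − 0) − 10 = 0 plus torsion [2], so Ȟ^2 ≅ Z/2

Ȟ^0(U;F) ≅ Z; Ȟ^1(U;F) ≅ 0; Ȟ^2(U;F) ≅ Z/2


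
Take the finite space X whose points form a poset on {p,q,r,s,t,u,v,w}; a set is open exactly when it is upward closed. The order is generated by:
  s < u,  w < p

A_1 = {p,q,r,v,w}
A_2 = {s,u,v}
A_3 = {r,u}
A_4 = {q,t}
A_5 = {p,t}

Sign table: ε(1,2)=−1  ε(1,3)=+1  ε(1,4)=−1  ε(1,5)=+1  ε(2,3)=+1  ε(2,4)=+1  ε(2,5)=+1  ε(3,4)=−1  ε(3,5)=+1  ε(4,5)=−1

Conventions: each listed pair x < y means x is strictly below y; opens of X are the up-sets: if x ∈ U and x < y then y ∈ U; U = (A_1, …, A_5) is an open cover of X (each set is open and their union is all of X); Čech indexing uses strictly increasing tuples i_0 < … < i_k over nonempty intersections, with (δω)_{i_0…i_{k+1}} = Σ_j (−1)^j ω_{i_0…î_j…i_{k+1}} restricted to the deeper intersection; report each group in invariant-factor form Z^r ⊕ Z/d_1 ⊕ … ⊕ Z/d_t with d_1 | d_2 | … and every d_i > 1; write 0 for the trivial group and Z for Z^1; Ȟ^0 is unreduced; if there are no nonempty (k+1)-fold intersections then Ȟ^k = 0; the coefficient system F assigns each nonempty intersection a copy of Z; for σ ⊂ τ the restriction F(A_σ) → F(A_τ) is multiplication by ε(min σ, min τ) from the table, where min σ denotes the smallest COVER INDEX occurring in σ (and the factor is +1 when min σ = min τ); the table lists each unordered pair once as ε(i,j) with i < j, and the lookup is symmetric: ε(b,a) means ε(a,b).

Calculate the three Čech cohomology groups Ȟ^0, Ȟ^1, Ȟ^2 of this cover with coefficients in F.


Ȟ^0 ≅ 0, Ȟ^1 ≅ Z ⊕ Z/2 and Ȟ^2 ≅ 0

nonempty overlaps:
  A12={v} A13={r} A14={q} A15={p} A23={u} A45={t}
C dims 5,6; δ0: rk 5, SNF 1^4·2
degree 0: 5−5−0 = 0 → Ȟ^0 ≅ 0
degree 1: 6−0−5 = 1 plus torsion [2] → Ȟ^1 ≅ Z ⊕ Z/2
degree 2: 0−0−0 = 0 → Ȟ^2 ≅ 0


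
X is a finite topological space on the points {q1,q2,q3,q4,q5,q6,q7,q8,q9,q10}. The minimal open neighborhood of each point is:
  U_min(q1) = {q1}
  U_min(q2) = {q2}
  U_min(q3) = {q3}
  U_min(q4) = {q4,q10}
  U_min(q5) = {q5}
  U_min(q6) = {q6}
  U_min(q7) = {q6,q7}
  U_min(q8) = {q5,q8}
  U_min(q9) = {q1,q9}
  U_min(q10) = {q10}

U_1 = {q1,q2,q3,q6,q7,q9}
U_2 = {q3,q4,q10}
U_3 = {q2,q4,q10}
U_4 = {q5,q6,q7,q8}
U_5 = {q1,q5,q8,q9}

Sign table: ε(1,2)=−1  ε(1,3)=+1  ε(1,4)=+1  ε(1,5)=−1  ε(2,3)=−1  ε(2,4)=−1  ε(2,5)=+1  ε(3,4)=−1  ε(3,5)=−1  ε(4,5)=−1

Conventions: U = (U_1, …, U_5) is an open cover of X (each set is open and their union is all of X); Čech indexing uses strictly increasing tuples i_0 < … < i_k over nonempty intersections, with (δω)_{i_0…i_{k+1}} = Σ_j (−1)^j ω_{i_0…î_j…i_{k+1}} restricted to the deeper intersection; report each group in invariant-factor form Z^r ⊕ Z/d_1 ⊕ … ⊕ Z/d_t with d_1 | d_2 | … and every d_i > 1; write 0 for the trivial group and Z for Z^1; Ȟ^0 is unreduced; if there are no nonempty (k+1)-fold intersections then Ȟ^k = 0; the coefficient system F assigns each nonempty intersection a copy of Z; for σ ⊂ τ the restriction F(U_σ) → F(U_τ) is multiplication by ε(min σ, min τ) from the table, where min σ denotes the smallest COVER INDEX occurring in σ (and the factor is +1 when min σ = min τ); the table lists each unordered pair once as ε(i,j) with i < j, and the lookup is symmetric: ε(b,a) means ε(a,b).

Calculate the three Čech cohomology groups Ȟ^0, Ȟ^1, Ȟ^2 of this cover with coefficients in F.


cover nerve:
  U12={q3} U13={q2} U14={q6,q7} U15={q1,q9} U23={q4,q10} U45={q5,q8}
C dims 5,6; δ0: rk 4, SNF 1^4
Ȟ^0: (5−4)−0=1 ⇒ Z
Ȟ^1: (6−0)−4=2 ⇒ Z^2
Ȟ^2: (0−0)−0=0 ⇒ 0

Ȟ^0 = Z,  Ȟ^1 = Z^2,  Ȟ^2 = 0


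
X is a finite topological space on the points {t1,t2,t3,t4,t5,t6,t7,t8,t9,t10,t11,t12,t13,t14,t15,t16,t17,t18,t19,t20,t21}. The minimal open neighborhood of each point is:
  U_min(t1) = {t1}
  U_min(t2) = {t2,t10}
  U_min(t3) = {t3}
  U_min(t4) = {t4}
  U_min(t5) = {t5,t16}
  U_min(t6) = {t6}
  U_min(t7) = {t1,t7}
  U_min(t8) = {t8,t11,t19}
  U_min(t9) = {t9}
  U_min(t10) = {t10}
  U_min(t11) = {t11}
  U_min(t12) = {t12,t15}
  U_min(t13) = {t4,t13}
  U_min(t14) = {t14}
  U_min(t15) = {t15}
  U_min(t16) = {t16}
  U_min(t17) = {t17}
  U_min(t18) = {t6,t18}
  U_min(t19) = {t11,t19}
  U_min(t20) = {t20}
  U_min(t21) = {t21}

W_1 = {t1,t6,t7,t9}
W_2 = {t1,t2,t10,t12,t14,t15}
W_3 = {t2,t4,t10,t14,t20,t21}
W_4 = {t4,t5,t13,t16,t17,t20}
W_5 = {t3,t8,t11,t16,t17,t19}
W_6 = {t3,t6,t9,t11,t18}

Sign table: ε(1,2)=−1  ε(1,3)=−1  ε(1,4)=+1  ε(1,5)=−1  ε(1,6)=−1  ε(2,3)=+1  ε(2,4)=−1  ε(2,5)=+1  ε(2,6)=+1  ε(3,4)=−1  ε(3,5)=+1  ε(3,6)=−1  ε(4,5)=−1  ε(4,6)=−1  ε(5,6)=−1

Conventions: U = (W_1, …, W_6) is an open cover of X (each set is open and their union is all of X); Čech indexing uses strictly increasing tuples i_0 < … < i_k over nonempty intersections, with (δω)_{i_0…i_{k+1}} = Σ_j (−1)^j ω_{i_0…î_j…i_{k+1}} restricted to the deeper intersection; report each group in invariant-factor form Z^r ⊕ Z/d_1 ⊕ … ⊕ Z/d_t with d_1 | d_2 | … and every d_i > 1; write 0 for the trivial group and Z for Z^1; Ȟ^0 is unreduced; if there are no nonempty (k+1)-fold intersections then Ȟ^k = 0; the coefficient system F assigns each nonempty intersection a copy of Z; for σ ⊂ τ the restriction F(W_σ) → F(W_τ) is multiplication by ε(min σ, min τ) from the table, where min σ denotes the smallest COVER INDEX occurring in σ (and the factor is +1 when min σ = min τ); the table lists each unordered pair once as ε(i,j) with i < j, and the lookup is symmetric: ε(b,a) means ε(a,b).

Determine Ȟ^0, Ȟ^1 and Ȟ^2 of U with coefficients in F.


nerve of the cover:
  W12={t1} W16={t6,t9} W23={t2,t10,t14} W34={t4,t20} W45={t16,t17} W56={t3,t11}
C dims 6,6; δ0: rk 6, SNF 1^5·2
Ȟ^0 = (6 − 6) − 0 = 0, so Ȟ^0 ≅ 0
Ȟ^1 = (6 − 0) − 6 = 0 plus torsion [2], so Ȟ^1 ≅ Z/2
Ȟ^2 = (0 − 0) − 0 = 0, so Ȟ^2 ≅ 0

Ȟ^0 ≅ 0, Ȟ^1 ≅ Z/2, Ȟ^2 ≅ 0


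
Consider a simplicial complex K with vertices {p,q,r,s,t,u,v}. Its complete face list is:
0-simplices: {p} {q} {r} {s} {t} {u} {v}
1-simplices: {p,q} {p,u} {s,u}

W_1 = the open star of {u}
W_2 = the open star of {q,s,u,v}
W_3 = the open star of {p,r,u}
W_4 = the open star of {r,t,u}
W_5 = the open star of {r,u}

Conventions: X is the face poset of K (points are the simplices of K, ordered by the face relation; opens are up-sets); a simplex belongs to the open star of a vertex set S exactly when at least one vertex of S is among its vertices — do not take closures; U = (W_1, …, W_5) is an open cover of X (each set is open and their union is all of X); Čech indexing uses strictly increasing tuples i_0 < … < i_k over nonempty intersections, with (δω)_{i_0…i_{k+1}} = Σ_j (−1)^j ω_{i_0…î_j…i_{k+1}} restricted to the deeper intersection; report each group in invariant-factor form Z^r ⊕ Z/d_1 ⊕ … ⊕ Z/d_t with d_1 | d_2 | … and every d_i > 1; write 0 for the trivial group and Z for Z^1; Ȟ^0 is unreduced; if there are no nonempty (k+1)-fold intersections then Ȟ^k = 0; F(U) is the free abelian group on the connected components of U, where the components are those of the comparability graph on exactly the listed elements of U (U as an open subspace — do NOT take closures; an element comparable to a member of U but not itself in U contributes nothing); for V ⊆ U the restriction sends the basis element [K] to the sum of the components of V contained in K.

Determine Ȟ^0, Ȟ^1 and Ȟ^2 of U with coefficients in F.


Ȟ^0 ≅ Z^4, Ȟ^1 ≅ 0, Ȟ^2 ≅ 0

nonempty intersections:
  W1={{u},{p,u},{s,u}} W2={{q},{s},{u},{v},{p,q},{p,u},{s,u}} W3={{p},{r},{u},{p,q},{p,u},{s,u}} W4={{r},{t},{u},{p,u},{s,u}} W5={{r},{u},{p,u},{s,u}}
  W12={{u},{p,u},{s,u}} W13={{u},{p,u},{s,u}} W14={{u},{p,u},{s,u}} W15={{u},{p,u},{s,u}} W23={{u},{p,q},{p,u},{s,u}} W24={{u},{p,u},{s,u}} W25={{u},{p,u},{s,u}} W34={{r},{u},{p,u},{s,u}} W35={{r},{u},{p,u},{s,u}} W45={{r},{u},{p,u},{s,u}}
  W123={{u},{p,u},{s,u}} W124={{u},{p,u},{s,u}} W125={{u},{p,u},{s,u}} W134={{u},{p,u},{s,u}} W135={{u},{p,u},{s,u}} W145={{u},{p,u},{s,u}} W234={{u},{p,u},{s,u}} W235={{u},{p,u},{s,u}} W245={{u},{p,u},{s,u}} W345={{r},{u},{p,u},{s,u}}
  W1234={{u},{p,u},{s,u}} W1235={{u},{p,u},{s,u}} W1245={{u},{p,u},{s,u}} W1345={{u},{p,u},{s,u}} W2345={{u},{p,u},{s,u}}
  W12345={{u},{p,u},{s,u}}
components per intersection:
  W1: {{u},{p,u},{s,u}}
  W2: {{q},{p,q}} {{s},{u},{p,u},{s,u}} {{v}}
  W3: {{p},{u},{p,q},{p,u},{s,u}} {{r}}
  W4: {{r}} {{t}} {{u},{p,u},{s,u}}
  W5: {{r}} {{u},{p,u},{s,u}}
  W12: {{u},{p,u},{s,u}}
  W13: {{u},{p,u},{s,u}}
  W14: {{u},{p,u},{s,u}}
  W15: {{u},{p,u},{s,u}}
  W23: {{u},{p,u},{s,u}} {{p,q}}
  W24: {{u},{p,u},{s,u}}
  W25: {{u},{p,u},{s,u}}
  W34: {{r}} {{u},{p,u},{s,u}}
  W35: {{r}} {{u},{p,u},{s,u}}
  W45: {{r}} {{u},{p,u},{s,u}}
  W123: {{u},{p,u},{s,u}}
  W124: {{u},{p,u},{s,u}}
  W125: {{u},{p,u},{s,u}}
  W134: {{u},{p,u},{s,u}}
  W135: {{u},{p,u},{s,u}}
  W145: {{u},{p,u},{s,u}}
  W234: {{u},{p,u},{s,u}}
  W235: {{u},{p,u},{s,u}}
  W245: {{u},{p,u},{s,u}}
  W345: {{r}} {{u},{p,u},{s,u}}
  W1234: {{u},{p,u},{s,u}}
  W1235: {{u},{p,u},{s,u}}
  W1245: {{u},{p,u},{s,u}}
  W1345: {{u},{p,u},{s,u}}
  W2345: {{u},{p,u},{s,u}}
  W12345: {{u},{p,u},{s,u}}
C dims 11,14,11,5; δ0: rk 7, SNF 1^7; δ1: rk 7, SNF 1^7; δ2: rk 4, SNF 1^4
Ȟ^0: (11−7)−0=4 ⇒ Z^4
Ȟ^1: (14−7)−7=0 ⇒ 0
Ȟ^2: (11−4)−7=0 ⇒ 0


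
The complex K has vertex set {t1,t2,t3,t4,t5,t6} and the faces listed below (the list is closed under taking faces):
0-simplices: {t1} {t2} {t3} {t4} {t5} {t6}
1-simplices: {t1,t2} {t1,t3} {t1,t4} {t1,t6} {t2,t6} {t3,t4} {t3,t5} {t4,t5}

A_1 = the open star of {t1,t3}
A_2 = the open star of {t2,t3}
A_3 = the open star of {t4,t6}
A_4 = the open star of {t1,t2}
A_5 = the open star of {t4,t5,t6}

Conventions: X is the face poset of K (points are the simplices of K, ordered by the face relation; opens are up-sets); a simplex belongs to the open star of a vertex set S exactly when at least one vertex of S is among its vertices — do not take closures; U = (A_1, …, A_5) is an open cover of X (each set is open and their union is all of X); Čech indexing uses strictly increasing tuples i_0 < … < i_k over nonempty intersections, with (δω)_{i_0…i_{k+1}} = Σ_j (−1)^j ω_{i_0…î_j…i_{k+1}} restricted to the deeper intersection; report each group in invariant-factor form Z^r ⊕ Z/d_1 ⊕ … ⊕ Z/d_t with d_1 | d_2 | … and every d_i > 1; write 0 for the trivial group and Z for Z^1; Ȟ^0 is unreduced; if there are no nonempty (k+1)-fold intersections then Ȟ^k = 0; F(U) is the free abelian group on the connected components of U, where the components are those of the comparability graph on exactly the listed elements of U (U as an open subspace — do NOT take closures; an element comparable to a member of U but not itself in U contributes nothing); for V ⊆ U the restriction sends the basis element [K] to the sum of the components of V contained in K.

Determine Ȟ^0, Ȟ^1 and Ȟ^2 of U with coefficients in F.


Ȟ^0 = Z, Ȟ^1 = Z^3 and Ȟ^2 = 0

nerve of the cover:
  A1={{t1},{t3},{t1,t2},{t1,t3},{t1,t4},{t1,t6},{t3,t4},{t3,t5}} A2={{t2},{t3},{t1,t2},{t1,t3},{t2,t6},{t3,t4},{t3,t5}} A3={{t4},{t6},{t1,t4},{t1,t6},{t2,t6},{t3,t4},{t4,t5}} A4={{t1},{t2},{t1,t2},{t1,t3},{t1,t4},{t1,t6},{t2,t6}} A5={{t4},{t5},{t6},{t1,t4},{t1,t6},{t2,t6},{t3,t4},{t3,t5},{t4,t5}}
  A12={{t3},{t1,t2},{t1,t3},{t3,t4},{t3,t5}} A13={{t1,t4},{t1,t6},{t3,t4}} A14={{t1},{t1,t2},{t1,t3},{t1,t4},{t1,t6}} A15={{t1,t4},{t1,t6},{t3,t4},{t3,t5}} A23={{t2,t6},{t3,t4}} A24={{t2},{t1,t2},{t1,t3},{t2,t6}} A25={{t2,t6},{t3,t4},{t3,t5}} A34={{t1,t4},{t1,t6},{t2,t6}} A35={{t4},{t6},{t1,t4},{t1,t6},{t2,t6},{t3,t4},{t4,t5}} A45={{t1,t4},{t1,t6},{t2,t6}}
  A123={{t3,t4}} A124={{t1,t2},{t1,t3}} A125={{t3,t4},{t3,t5}} A134={{t1,t4},{t1,t6}} A135={{t1,t4},{t1,t6},{t3,t4}} A145={{t1,t4},{t1,t6}} A234={{t2,t6}} A235={{t2,t6},{t3,t4}} A245={{t2,t6}} A345={{t1,t4},{t1,t6},{t2,t6}}
  A1235={{t3,t4}} A1345={{t1,t4},{t1,t6}} A2345={{t2,t6}}
components per intersection:
  A1: {{t1},{t3},{t1,t2},{t1,t3},{t1,t4},{t1,t6},{t3,t4},{t3,t5}}
  A2: {{t2},{t1,t2},{t2,t6}} {{t3},{t1,t3},{t3,t4},{t3,t5}}
  A3: {{t4},{t1,t4},{t3,t4},{t4,t5}} {{t6},{t1,t6},{t2,t6}}
  A4: {{t1},{t2},{t1,t2},{t1,t3},{t1,t4},{t1,t6},{t2,t6}}
  A5: {{t4},{t5},{t1,t4},{t3,t4},{t3,t5},{t4,t5}} {{t6},{t1,t6},{t2,t6}}
  A12: {{t3},{t1,t3},{t3,t4},{t3,t5}} {{t1,t2}}
  A13: {{t1,t4}} {{t1,t6}} {{t3,t4}}
  A14: {{t1},{t1,t2},{t1,t3},{t1,t4},{t1,t6}}
  A15: {{t1,t4}} {{t1,t6}} {{t3,t4}} {{t3,t5}}
  A23: {{t2,t6}} {{t3,t4}}
  A24: {{t2},{t1,t2},{t2,t6}} {{t1,t3}}
  A25: {{t2,t6}} {{t3,t4}} {{t3,t5}}
  A34: {{t1,t4}} {{t1,t6}} {{t2,t6}}
  A35: {{t4},{t1,t4},{t3,t4},{t4,t5}} {{t6},{t1,t6},{t2,t6}}
  A45: {{t1,t4}} {{t1,t6}} {{t2,t6}}
  A123: {{t3,t4}}
  A124: {{t1,t2}} {{t1,t3}}
  A125: {{t3,t4}} {{t3,t5}}
  A134: {{t1,t4}} {{t1,t6}}
  A135: {{t1,t4}} {{t1,t6}} {{t3,t4}}
  A145: {{t1,t4}} {{t1,t6}}
  A234: {{t2,t6}}
  A235: {{t2,t6}} {{t3,t4}}
  A245: {{t2,t6}}
  A345: {{t1,t4}} {{t1,t6}} {{t2,t6}}
  A1235: {{t3,t4}}
  A1345: {{t1,t4}} {{t1,t6}}
  A2345: {{t2,t6}}
C dims 8,25,19,4; δ0: rk 7, SNF 1^7; δ1: rk 15, SNF 1^15; δ2: rk 4, SNF 1^4
Ȟ^0 = (8 − 7) − 0 = 1, so Ȟ^0 ≅ Z
Ȟ^1 = (25 − 15) − 7 = 3, so Ȟ^1 ≅ Z^3
Ȟ^2 = (19 − 4) − 15 = 0, so Ȟ^2 ≅ 0


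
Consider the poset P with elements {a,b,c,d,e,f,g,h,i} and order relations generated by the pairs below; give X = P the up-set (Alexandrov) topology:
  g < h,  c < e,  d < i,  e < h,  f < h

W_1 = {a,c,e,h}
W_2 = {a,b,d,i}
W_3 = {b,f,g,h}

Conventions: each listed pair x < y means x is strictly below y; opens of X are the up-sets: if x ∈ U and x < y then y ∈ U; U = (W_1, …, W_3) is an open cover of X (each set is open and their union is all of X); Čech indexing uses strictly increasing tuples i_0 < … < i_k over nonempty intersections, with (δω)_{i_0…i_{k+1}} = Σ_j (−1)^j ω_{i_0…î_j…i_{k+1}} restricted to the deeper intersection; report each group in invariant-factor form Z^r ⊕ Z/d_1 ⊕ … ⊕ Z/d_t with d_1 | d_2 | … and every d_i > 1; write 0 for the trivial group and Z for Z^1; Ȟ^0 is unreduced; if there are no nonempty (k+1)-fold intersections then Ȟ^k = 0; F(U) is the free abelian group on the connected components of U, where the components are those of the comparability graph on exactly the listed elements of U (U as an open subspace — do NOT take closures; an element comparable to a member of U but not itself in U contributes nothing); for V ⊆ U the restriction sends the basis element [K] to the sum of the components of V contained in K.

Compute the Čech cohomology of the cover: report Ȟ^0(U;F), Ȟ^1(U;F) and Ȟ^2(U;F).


Ȟ^0 ≅ Z^4, Ȟ^1 ≅ 0 and Ȟ^2 ≅ 0

nonempty overlaps:
  W12={a} W13={h} W23={b}
components per intersection:
  W1: {a} {c,e,h}
  W2: {a} {b} {d,i}
  W3: {b} {f,g,h}
  W12: {a}
  W13: {h}
  W23: {b}
C dims 7,3; δ0: rk 3, SNF 1^3
degree 0: 7−3−0 = 4 → Ȟ^0 ≅ Z^4
degree 1: 3−0−3 = 0 → Ȟ^1 ≅ 0
degree 2: 0−0−0 = 0 → Ȟ^2 ≅ 0


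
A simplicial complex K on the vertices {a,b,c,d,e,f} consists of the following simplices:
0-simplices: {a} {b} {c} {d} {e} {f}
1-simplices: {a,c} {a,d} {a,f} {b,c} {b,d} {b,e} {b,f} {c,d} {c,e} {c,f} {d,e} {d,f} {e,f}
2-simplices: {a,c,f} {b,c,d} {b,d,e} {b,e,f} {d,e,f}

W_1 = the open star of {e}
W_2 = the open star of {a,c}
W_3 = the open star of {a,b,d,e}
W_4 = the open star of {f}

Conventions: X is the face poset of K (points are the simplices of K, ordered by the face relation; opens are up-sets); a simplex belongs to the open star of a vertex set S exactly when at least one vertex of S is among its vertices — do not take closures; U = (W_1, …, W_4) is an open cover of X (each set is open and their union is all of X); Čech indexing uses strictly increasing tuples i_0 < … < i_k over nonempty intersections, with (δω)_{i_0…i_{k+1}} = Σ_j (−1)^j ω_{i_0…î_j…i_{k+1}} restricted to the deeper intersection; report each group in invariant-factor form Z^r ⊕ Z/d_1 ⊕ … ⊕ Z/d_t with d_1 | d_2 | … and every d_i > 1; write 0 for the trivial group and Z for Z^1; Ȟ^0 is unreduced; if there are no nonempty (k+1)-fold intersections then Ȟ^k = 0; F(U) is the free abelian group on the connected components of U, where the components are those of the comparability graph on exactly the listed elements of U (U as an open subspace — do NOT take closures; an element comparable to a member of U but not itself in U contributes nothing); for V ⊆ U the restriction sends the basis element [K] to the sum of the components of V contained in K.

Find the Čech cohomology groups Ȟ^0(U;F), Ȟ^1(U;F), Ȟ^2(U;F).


intersection data:
  W1={{e},{b,e},{c,e},{d,e},{e,f},{b,d,e},{b,e,f},{d,e,f}} W2={{a},{c},{a,c},{a,d},{a,f},{b,c},{c,d},{c,e},{c,f},{a,c,f},{b,c,d}} W3={{a},{b},{d},{e},{a,c},{a,d},{a,f},{b,c},{b,d},{b,e},{b,f},{c,d},{c,e},{d,e},{d,f},{e,f},{a,c,f},{b,c,d},{b,d,e},{b,e,f},{d,e,f}} W4={{f},{a,f},{b,f},{c,f},{d,f},{e,f},{a,c,f},{b,e,f},{d,e,f}}
  W12={{c,e}} W13={{e},{b,e},{c,e},{d,e},{e,f},{b,d,e},{b,e,f},{d,e,f}} W14={{e,f},{b,e,f},{d,e,f}} W23={{a},{a,c},{a,d},{a,f},{b,c},{c,d},{c,e},{a,c,f},{b,c,d}} W24={{a,f},{c,f},{a,c,f}} W34={{a,f},{b,f},{d,f},{e,f},{a,c,f},{b,e,f},{d,e,f}}
  W123={{c,e}} W134={{e,f},{b,e,f},{d,e,f}} W234={{a,f},{a,c,f}}
components per intersection:
  W1: {{e},{b,e},{c,e},{d,e},{e,f},{b,d,e},{b,e,f},{d,e,f}}
  W2: {{a},{c},{a,c},{a,d},{a,f},{b,c},{c,d},{c,e},{c,f},{a,c,f},{b,c,d}}
  W3: {{a},{b},{d},{e},{a,c},{a,d},{a,f},{b,c},{b,d},{b,e},{b,f},{c,d},{c,e},{d,e},{d,f},{e,f},{a,c,f},{b,c,d},{b,d,e},{b,e,f},{d,e,f}}
  W4: {{f},{a,f},{b,f},{c,f},{d,f},{e,f},{a,c,f},{b,e,f},{d,e,f}}
  W12: {{c,e}}
  W13: {{e},{b,e},{c,e},{d,e},{e,f},{b,d,e},{b,e,f},{d,e,f}}
  W14: {{e,f},{b,e,f},{d,e,f}}
  W23: {{a},{a,c},{a,d},{a,f},{a,c,f}} {{b,c},{c,d},{b,c,d}} {{c,e}}
  W24: {{a,f},{c,f},{a,c,f}}
  W34: {{a,f},{a,c,f}} {{b,f},{d,f},{e,f},{b,e,f},{d,e,f}}
  W123: {{c,e}}
  W134: {{e,f},{b,e,f},{d,e,f}}
  W234: {{a,f},{a,c,f}}
C dims 4,9,3; δ0: rk 3, SNF 1^3; δ1: rk 3, SNF 1^3
Ȟ^0 = (4 − 3) − 0 = 1, so Ȟ^0 ≅ Z
Ȟ^1 = (9 − 3) − 3 = 3, so Ȟ^1 ≅ Z^3
Ȟ^2 = (3 − 0) − 3 = 0, so Ȟ^2 ≅ 0

Ȟ^0(U;F) ≅ Z; Ȟ^1(U;F) ≅ Z^3; Ȟ^2(U;F) ≅ 0


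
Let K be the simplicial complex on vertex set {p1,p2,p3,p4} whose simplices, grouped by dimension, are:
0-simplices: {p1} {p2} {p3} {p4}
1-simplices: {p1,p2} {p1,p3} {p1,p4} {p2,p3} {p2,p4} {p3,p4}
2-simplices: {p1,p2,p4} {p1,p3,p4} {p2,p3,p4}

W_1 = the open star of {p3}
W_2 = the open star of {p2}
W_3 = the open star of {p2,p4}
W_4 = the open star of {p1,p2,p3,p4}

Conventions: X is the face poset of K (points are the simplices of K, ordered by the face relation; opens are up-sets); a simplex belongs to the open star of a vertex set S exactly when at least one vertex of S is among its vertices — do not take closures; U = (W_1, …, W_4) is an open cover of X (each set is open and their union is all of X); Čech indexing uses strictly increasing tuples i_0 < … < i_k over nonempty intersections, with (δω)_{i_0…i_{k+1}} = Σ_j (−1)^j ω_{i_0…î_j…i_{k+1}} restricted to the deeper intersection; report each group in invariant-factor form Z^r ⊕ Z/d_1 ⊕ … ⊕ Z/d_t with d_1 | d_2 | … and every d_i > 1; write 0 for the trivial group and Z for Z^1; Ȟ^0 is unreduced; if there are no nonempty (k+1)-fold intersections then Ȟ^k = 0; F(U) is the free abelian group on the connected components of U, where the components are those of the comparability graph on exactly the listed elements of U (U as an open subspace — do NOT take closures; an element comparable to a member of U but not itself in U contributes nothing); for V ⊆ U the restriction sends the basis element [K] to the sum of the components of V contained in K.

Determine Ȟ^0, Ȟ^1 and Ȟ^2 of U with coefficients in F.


nonempty overlaps:
  W1={{p3},{p1,p3},{p2,p3},{p3,p4},{p1,p3,p4},{p2,p3,p4}} W2={{p2},{p1,p2},{p2,p3},{p2,p4},{p1,p2,p4},{p2,p3,p4}} W3={{p2},{p4},{p1,p2},{p1,p4},{p2,p3},{p2,p4},{p3,p4},{p1,p2,p4},{p1,p3,p4},{p2,p3,p4}} W4={{p1},{p2},{p3},{p4},{p1,p2},{p1,p3},{p1,p4},{p2,p3},{p2,p4},{p3,p4},{p1,p2,p4},{p1,p3,p4},{p2,p3,p4}}
  W12={{p2,p3},{p2,p3,p4}} W13={{p2,p3},{p3,p4},{p1,p3,p4},{p2,p3,p4}} W14={{p3},{p1,p3},{p2,p3},{p3,p4},{p1,p3,p4},{p2,p3,p4}} W23={{p2},{p1,p2},{p2,p3},{p2,p4},{p1,p2,p4},{p2,p3,p4}} W24={{p2},{p1,p2},{p2,p3},{p2,p4},{p1,p2,p4},{p2,p3,p4}} W34={{p2},{p4},{p1,p2},{p1,p4},{p2,p3},{p2,p4},{p3,p4},{p1,p2,p4},{p1,p3,p4},{p2,p3,p4}}
  W123={{p2,p3},{p2,p3,p4}} W124={{p2,p3},{p2,p3,p4}} W134={{p2,p3},{p3,p4},{p1,p3,p4},{p2,p3,p4}} W234={{p2},{p1,p2},{p2,p3},{p2,p4},{p1,p2,p4},{p2,p3,p4}}
  W1234={{p2,p3},{p2,p3,p4}}
components per intersection:
  W1: {{p3},{p1,p3},{p2,p3},{p3,p4},{p1,p3,p4},{p2,p3,p4}}
  W2: {{p2},{p1,p2},{p2,p3},{p2,p4},{p1,p2,p4},{p2,p3,p4}}
  W3: {{p2},{p4},{p1,p2},{p1,p4},{p2,p3},{p2,p4},{p3,p4},{p1,p2,p4},{p1,p3,p4},{p2,p3,p4}}
  W4: {{p1},{p2},{p3},{p4},{p1,p2},{p1,p3},{p1,p4},{p2,p3},{p2,p4},{p3,p4},{p1,p2,p4},{p1,p3,p4},{p2,p3,p4}}
  W12: {{p2,p3},{p2,p3,p4}}
  W13: {{p2,p3},{p3,p4},{p1,p3,p4},{p2,p3,p4}}
  W14: {{p3},{p1,p3},{p2,p3},{p3,p4},{p1,p3,p4},{p2,p3,p4}}
  W23: {{p2},{p1,p2},{p2,p3},{p2,p4},{p1,p2,p4},{p2,p3,p4}}
  W24: {{p2},{p1,p2},{p2,p3},{p2,p4},{p1,p2,p4},{p2,p3,p4}}
  W34: {{p2},{p4},{p1,p2},{p1,p4},{p2,p3},{p2,p4},{p3,p4},{p1,p2,p4},{p1,p3,p4},{p2,p3,p4}}
  W123: {{p2,p3},{p2,p3,p4}}
  W124: {{p2,p3},{p2,p3,p4}}
  W134: {{p2,p3},{p3,p4},{p1,p3,p4},{p2,p3,p4}}
  W234: {{p2},{p1,p2},{p2,p3},{p2,p4},{p1,p2,p4},{p2,p3,p4}}
  W1234: {{p2,p3},{p2,p3,p4}}
C dims 4,6,4,1; δ0: rk 3, SNF 1^3; δ1: rk 3, SNF 1^3; δ2: rk 1, SNF 1^1
degree 0: 4−3−0 = 1 → Ȟ^0 ≅ Z
degree 1: 6−3−3 = 0 → Ȟ^1 ≅ 0
degree 2: 4−1−3 = 0 → Ȟ^2 ≅ 0

Ȟ^0 ≅ Z, Ȟ^1 ≅ 0, Ȟ^2 ≅ 0


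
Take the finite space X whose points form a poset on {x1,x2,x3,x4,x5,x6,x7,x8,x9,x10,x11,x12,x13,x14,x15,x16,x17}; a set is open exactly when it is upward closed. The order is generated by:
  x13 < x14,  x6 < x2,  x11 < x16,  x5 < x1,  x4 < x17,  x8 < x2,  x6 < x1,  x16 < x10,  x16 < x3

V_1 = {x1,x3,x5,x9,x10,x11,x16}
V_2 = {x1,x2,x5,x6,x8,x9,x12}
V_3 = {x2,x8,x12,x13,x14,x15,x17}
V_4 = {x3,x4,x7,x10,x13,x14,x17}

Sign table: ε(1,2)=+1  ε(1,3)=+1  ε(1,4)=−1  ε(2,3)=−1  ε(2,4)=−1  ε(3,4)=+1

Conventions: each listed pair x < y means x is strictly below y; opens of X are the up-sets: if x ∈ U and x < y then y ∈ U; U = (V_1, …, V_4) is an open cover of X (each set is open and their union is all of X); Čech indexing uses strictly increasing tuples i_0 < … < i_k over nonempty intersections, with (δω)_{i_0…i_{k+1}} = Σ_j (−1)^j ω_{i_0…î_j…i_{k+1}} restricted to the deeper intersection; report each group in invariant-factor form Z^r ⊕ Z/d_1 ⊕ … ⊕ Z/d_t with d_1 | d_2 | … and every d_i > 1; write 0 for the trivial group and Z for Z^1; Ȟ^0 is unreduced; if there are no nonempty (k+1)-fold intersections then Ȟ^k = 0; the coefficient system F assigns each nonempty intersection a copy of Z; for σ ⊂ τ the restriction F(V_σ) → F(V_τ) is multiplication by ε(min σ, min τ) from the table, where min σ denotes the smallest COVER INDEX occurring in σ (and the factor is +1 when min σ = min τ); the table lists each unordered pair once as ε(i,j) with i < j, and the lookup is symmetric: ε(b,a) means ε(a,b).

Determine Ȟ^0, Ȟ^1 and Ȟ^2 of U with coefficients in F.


nerve simplices:
  V12={x1,x5,x9} V14={x3,x10} V23={x2,x8,x12} V34={x13,x14,x17}
C dims 4,4; δ0: rk 3, SNF 1^3
degree 0: 4−3−0 = 1 → Ȟ^0 ≅ Z
degree 1: 4−0−3 = 1 → Ȟ^1 ≅ Z
degree 2: 0−0−0 = 0 → Ȟ^2 ≅ 0

Ȟ^0(U;F) ≅ Z; Ȟ^1(U;F) ≅ Z; Ȟ^2(U;F) ≅ 0


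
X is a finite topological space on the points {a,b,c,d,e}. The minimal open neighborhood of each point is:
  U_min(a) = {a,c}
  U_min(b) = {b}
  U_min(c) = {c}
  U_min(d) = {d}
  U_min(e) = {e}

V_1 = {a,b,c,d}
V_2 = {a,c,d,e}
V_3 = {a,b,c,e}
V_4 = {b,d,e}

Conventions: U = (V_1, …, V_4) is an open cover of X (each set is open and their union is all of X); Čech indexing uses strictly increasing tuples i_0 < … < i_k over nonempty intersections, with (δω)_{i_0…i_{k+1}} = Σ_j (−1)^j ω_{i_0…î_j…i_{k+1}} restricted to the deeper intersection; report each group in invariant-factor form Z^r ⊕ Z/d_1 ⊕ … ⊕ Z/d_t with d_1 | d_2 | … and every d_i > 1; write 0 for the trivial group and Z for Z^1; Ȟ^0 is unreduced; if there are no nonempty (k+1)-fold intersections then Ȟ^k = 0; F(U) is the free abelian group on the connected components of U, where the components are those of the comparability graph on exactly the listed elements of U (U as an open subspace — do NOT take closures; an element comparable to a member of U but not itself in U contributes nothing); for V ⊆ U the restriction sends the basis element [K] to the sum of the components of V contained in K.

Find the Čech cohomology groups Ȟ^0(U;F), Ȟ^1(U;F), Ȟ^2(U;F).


nonempty overlaps:
  V12={a,c,d} V13={a,b,c} V14={b,d} V23={a,c,e} V24={d,e} V34={b,e}
  V123={a,c} V124={d} V134={b} V234={e}
components per intersection:
  V1: {a,c} {b} {d}
  V2: {a,c} {d} {e}
  V3: {a,c} {b} {e}
  V4: {b} {d} {e}
  V12: {a,c} {d}
  V13: {a,c} {b}
  V14: {b} {d}
  V23: {a,c} {e}
  V24: {d} {e}
  V34: {b} {e}
  V123: {a,c}
  V124: {d}
  V134: {b}
  V234: {e}
C dims 12,12,4; δ0: rk 8, SNF 1^8; δ1: rk 4, SNF 1^4
degree 0: 12−8−0 = 4 → Ȟ^0 ≅ Z^4
degree 1: 12−4−8 = 0 → Ȟ^1 ≅ 0
degree 2: 4−0−4 = 0 → Ȟ^2 ≅ 0

Ȟ^0 = Z^4, Ȟ^1 = 0 and Ȟ^2 = 0


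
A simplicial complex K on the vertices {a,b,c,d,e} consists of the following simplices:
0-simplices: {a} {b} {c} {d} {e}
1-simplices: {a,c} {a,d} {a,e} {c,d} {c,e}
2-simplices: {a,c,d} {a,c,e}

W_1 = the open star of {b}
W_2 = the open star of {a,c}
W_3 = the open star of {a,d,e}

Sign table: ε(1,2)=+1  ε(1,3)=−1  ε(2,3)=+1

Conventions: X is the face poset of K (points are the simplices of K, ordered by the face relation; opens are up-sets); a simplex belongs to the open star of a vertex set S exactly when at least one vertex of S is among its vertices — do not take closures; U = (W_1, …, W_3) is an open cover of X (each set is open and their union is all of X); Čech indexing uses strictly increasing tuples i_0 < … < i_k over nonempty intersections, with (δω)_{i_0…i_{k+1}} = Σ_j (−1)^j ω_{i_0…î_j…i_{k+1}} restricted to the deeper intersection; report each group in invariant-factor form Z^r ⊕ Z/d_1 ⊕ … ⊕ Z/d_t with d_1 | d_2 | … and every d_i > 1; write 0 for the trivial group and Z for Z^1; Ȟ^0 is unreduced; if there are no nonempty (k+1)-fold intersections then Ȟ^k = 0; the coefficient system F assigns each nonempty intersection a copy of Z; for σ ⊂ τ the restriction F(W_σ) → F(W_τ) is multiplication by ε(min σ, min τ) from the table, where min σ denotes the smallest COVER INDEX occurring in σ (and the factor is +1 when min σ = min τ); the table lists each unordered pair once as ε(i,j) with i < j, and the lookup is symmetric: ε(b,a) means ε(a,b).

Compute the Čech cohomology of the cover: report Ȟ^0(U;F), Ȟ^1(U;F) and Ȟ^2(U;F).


Ȟ^0 = Z^2; Ȟ^1 = 0; Ȟ^2 = 0

nerve simplices:
  W1={{b}} W2={{a},{c},{a,c},{a,d},{a,e},{c,d},{c,e},{a,c,d},{a,c,e}} W3={{a},{d},{e},{a,c},{a,d},{a,e},{c,d},{c,e},{a,c,d},{a,c,e}}
  W23={{a},{a,c},{a,d},{a,e},{c,d},{c,e},{a,c,d},{a,c,e}}
C dims 3,1; δ0: rk 1, SNF 1^1
degree 0: 3−1−0 = 2 → Ȟ^0 ≅ Z^2
degree 1: 1−0−1 = 0 → Ȟ^1 ≅ 0
degree 2: 0−0−0 = 0 → Ȟ^2 ≅ 0


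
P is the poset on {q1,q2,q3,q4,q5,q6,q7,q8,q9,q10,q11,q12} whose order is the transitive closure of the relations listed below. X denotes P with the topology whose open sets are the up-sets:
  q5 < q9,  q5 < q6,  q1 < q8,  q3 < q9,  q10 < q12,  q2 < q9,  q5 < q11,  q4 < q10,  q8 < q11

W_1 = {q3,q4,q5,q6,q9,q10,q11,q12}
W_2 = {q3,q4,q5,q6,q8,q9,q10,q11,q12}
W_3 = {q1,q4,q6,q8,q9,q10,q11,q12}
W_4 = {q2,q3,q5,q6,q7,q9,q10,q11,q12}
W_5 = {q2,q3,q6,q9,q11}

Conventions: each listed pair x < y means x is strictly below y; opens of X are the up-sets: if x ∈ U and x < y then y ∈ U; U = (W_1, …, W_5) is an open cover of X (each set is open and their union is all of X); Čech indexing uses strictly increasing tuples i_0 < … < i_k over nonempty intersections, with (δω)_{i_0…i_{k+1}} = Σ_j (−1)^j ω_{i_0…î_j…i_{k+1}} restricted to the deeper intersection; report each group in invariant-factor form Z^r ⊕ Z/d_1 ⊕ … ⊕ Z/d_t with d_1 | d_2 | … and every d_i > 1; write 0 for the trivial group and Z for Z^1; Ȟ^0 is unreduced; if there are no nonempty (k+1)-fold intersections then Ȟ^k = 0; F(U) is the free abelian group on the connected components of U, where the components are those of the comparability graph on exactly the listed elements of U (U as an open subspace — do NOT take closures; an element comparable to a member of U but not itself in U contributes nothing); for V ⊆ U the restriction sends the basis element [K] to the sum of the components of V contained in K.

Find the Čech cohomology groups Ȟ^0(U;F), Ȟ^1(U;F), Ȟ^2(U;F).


Ȟ^0 = Z^3, Ȟ^1 = 0 and Ȟ^2 = 0

nerve of the cover:
  W12={q3,q4,q5,q6,q9,q10,q11,q12} W13={q4,q6,q9,q10,q11,q12} W14={q3,q5,q6,q9,q10,q11,q12} W15={q3,q6,q9,q11} W23={q4,q6,q8,q9,q10,q11,q12} W24={q3,q5,q6,q9,q10,q11,q12} W25={q3,q6,q9,q11} W34={q6,q9,q10,q11,q12} W35={q6,q9,q11} W45={q2,q3,q6,q9,q11}
  W123={q4,q6,q9,q10,q11,q12} W124={q3,q5,q6,q9,q10,q11,q12} W125={q3,q6,q9,q11} W134={q6,q9,q10,q11,q12} W135={q6,q9,q11} W145={q3,q6,q9,q11} W234={q6,q9,q10,q11,q12} W235={q6,q9,q11} W245={q3,q6,q9,q11} W345={q6,q9,q11}
  W1234={q6,q9,q10,q11,q12} W1235={q6,q9,q11} W1245={q3,q6,q9,q11} W1345={q6,q9,q11} W2345={q6,q9,q11}
  W12345={q6,q9,q11}
components per intersection:
  W1: {q3,q5,q6,q9,q11} {q4,q10,q12}
  W2: {q3,q5,q6,q8,q9,q11} {q4,q10,q12}
  W3: {q1,q8,q11} {q4,q10,q12} {q6} {q9}
  W4: {q2,q3,q5,q6,q9,q11} {q7} {q10,q12}
  W5: {q2,q3,q9} {q6} {q11}
  W12: {q3,q5,q6,q9,q11} {q4,q10,q12}
  W13: {q4,q10,q12} {q6} {q9} {q11}
  W14: {q3,q5,q6,q9,q11} {q10,q12}
  W15: {q3,q9} {q6} {q11}
  W23: {q4,q10,q12} {q6} {q8,q11} {q9}
  W24: {q3,q5,q6,q9,q11} {q10,q12}
  W25: {q3,q9} {q6} {q11}
  W34: {q6} {q9} {q10,q12} {q11}
  W35: {q6} {q9} {q11}
  W45: {q2,q3,q9} {q6} {q11}
  W123: {q4,q10,q12} {q6} {q9} {q11}
  W124: {q3,q5,q6,q9,q11} {q10,q12}
  W125: {q3,q9} {q6} {q11}
  W134: {q6} {q9} {q10,q12} {q11}
  W135: {q6} {q9} {q11}
  W145: {q3,q9} {q6} {q11}
  W234: {q6} {q9} {q10,q12} {q11}
  W235: {q6} {q9} {q11}
  W245: {q3,q9} {q6} {q11}
  W345: {q6} {q9} {q11}
  W1234: {q6} {q9} {q10,q12} {q11}
  W1235: {q6} {q9} {q11}
  W1245: {q3,q9} {q6} {q11}
  W1345: {q6} {q9} {q11}
  W2345: {q6} {q9} {q11}
  W12345: {q6} {q9} {q11}
C dims 14,30,32,16; δ0: rk 11, SNF 1^11; δ1: rk 19, SNF 1^19; δ2: rk 13, SNF 1^13
Ȟ^0 = (14 − 11) − 0 = 3, so Ȟ^0 ≅ Z^3
Ȟ^1 = (30 − 19) − 11 = 0, so Ȟ^1 ≅ 0
Ȟ^2 = (32 − 13) − 19 = 0, so Ȟ^2 ≅ 0


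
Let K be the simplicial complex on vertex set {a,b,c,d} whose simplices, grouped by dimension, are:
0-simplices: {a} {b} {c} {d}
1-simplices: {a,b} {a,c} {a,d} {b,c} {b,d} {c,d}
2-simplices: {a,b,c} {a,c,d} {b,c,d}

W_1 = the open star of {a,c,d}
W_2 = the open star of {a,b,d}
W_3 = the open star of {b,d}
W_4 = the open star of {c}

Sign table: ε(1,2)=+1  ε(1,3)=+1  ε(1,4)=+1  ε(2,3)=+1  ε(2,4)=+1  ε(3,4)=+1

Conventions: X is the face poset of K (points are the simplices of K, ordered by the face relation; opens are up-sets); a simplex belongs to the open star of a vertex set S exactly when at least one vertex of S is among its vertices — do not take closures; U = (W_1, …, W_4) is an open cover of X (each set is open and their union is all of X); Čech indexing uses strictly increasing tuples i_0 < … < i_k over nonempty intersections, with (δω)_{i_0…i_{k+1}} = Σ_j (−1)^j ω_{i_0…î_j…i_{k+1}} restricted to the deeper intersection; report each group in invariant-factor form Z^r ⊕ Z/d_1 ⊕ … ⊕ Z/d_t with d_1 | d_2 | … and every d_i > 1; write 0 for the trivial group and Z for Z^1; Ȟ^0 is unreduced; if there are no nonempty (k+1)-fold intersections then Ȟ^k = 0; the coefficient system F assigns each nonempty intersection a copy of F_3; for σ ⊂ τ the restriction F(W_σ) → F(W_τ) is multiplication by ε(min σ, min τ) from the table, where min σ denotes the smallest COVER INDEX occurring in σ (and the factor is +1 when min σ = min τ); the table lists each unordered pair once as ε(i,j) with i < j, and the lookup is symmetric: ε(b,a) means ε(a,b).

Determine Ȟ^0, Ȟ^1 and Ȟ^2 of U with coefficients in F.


Ȟ^0 = Z/3; Ȟ^1 = 0; Ȟ^2 = 0

intersection data:
  W1={{a},{c},{d},{a,b},{a,c},{a,d},{b,c},{b,d},{c,d},{a,b,c},{a,c,d},{b,c,d}} W2={{a},{b},{d},{a,b},{a,c},{a,d},{b,c},{b,d},{c,d},{a,b,c},{a,c,d},{b,c,d}} W3={{b},{d},{a,b},{a,d},{b,c},{b,d},{c,d},{a,b,c},{a,c,d},{b,c,d}} W4={{c},{a,c},{b,c},{c,d},{a,b,c},{a,c,d},{b,c,d}}
  W12={{a},{d},{a,b},{a,c},{a,d},{b,c},{b,d},{c,d},{a,b,c},{a,c,d},{b,c,d}} W13={{d},{a,b},{a,d},{b,c},{b,d},{c,d},{a,b,c},{a,c,d},{b,c,d}} W14={{c},{a,c},{b,c},{c,d},{a,b,c},{a,c,d},{b,c,d}} W23={{b},{d},{a,b},{a,d},{b,c},{b,d},{c,d},{a,b,c},{a,c,d},{b,c,d}} W24={{a,c},{b,c},{c,d},{a,b,c},{a,c,d},{b,c,d}} W34={{b,c},{c,d},{a,b,c},{a,c,d},{b,c,d}}
  W123={{d},{a,b},{a,d},{b,c},{b,d},{c,d},{a,b,c},{a,c,d},{b,c,d}} W124={{a,c},{b,c},{c,d},{a,b,c},{a,c,d},{b,c,d}} W134={{b,c},{c,d},{a,b,c},{a,c,d},{b,c,d}} W234={{b,c},{c,d},{a,b,c},{a,c,d},{b,c,d}}
  W1234={{b,c},{c,d},{a,b,c},{a,c,d},{b,c,d}}
C dims 4,6,4,1; δ0: rk_F3 3; δ1: rk_F3 3; δ2: rk_F3 1
Ȟ^0 = (4 − 3) − 0 = 1, so Ȟ^0 ≅ Z/3
Ȟ^1 = (6 − 3) − 3 = 0, so Ȟ^1 ≅ 0
Ȟ^2 = (4 − 1) − 3 = 0, so Ȟ^2 ≅ 0


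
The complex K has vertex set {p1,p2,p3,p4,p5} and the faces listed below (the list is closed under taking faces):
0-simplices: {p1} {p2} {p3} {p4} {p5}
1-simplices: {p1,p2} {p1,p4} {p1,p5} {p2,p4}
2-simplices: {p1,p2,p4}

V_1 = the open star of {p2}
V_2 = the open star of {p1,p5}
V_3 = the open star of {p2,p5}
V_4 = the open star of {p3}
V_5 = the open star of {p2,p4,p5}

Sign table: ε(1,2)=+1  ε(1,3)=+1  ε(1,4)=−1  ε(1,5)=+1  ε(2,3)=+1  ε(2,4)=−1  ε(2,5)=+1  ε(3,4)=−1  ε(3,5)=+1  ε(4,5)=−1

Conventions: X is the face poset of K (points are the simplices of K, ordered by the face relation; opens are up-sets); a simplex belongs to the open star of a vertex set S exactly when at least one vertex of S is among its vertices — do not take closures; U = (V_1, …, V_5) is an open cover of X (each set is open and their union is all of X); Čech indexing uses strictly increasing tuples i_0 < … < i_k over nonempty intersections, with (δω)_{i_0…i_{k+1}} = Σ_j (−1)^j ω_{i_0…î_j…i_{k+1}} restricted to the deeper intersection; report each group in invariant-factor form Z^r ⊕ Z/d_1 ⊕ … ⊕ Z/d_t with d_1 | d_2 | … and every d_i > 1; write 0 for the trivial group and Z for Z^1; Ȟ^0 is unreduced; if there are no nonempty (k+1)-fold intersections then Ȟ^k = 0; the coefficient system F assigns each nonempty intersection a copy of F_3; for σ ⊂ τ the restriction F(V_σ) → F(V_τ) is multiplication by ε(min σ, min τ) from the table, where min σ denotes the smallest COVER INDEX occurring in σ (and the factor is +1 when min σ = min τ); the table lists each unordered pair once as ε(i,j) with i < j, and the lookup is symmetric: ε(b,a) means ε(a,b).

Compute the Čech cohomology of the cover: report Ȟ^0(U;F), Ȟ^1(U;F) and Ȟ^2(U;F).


nonempty overlaps:
  V1={{p2},{p1,p2},{p2,p4},{p1,p2,p4}} V2={{p1},{p5},{p1,p2},{p1,p4},{p1,p5},{p1,p2,p4}} V3={{p2},{p5},{p1,p2},{p1,p5},{p2,p4},{p1,p2,p4}} V4={{p3}} V5={{p2},{p4},{p5},{p1,p2},{p1,p4},{p1,p5},{p2,p4},{p1,p2,p4}}
  V12={{p1,p2},{p1,p2,p4}} V13={{p2},{p1,p2},{p2,p4},{p1,p2,p4}} V15={{p2},{p1,p2},{p2,p4},{p1,p2,p4}} V23={{p5},{p1,p2},{p1,p5},{p1,p2,p4}} V25={{p5},{p1,p2},{p1,p4},{p1,p5},{p1,p2,p4}} V35={{p2},{p5},{p1,p2},{p1,p5},{p2,p4},{p1,p2,p4}}
  V123={{p1,p2},{p1,p2,p4}} V125={{p1,p2},{p1,p2,p4}} V135={{p2},{p1,p2},{p2,p4},{p1,p2,p4}} V235={{p5},{p1,p2},{p1,p5},{p1,p2,p4}}
  V1235={{p1,p2},{p1,p2,p4}}
C dims 5,6,4,1; δ0: rk_F3 3; δ1: rk_F3 3; δ2: rk_F3 1
degree 0: 5−3−0 = 2 → Ȟ^0 ≅ Z/3 ⊕ Z/3
degree 1: 6−3−3 = 0 → Ȟ^1 ≅ 0
degree 2: 4−1−3 = 0 → Ȟ^2 ≅ 0

Ȟ^0 ≅ Z/3 ⊕ Z/3,  Ȟ^1 ≅ 0,  Ȟ^2 ≅ 0


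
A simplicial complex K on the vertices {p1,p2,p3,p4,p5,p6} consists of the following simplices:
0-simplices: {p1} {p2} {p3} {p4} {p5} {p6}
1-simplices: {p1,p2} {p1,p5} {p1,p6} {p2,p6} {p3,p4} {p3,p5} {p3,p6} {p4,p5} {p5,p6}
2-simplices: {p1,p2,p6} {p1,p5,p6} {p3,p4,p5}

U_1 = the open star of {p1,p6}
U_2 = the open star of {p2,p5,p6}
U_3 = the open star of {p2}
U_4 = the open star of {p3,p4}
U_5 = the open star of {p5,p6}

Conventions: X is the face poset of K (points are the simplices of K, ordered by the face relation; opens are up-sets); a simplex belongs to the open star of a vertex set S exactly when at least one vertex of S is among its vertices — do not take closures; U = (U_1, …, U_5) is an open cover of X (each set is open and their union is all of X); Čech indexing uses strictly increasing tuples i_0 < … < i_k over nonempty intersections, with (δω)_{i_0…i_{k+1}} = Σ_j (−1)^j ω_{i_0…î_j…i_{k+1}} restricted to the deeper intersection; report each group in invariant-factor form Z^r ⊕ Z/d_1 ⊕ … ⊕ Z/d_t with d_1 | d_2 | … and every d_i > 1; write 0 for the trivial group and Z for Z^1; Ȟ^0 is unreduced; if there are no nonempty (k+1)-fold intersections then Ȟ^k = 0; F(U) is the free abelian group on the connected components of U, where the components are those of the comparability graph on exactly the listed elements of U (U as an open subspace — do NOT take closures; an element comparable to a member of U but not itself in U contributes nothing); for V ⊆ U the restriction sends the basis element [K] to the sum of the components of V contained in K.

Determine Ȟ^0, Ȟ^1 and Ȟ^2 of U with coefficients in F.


Ȟ^0(U;F) ≅ Z, Ȟ^1(U;F) ≅ Z, Ȟ^2(U;F) ≅ 0

nerve of the cover:
  U1={{p1},{p6},{p1,p2},{p1,p5},{p1,p6},{p2,p6},{p3,p6},{p5,p6},{p1,p2,p6},{p1,p5,p6}} U2={{p2},{p5},{p6},{p1,p2},{p1,p5},{p1,p6},{p2,p6},{p3,p5},{p3,p6},{p4,p5},{p5,p6},{p1,p2,p6},{p1,p5,p6},{p3,p4,p5}} U3={{p2},{p1,p2},{p2,p6},{p1,p2,p6}} U4={{p3},{p4},{p3,p4},{p3,p5},{p3,p6},{p4,p5},{p3,p4,p5}} U5={{p5},{p6},{p1,p5},{p1,p6},{p2,p6},{p3,p5},{p3,p6},{p4,p5},{p5,p6},{p1,p2,p6},{p1,p5,p6},{p3,p4,p5}}
  U12={{p6},{p1,p2},{p1,p5},{p1,p6},{p2,p6},{p3,p6},{p5,p6},{p1,p2,p6},{p1,p5,p6}} U13={{p1,p2},{p2,p6},{p1,p2,p6}} U14={{p3,p6}} U15={{p6},{p1,p5},{p1,p6},{p2,p6},{p3,p6},{p5,p6},{p1,p2,p6},{p1,p5,p6}} U23={{p2},{p1,p2},{p2,p6},{p1,p2,p6}} U24={{p3,p5},{p3,p6},{p4,p5},{p3,p4,p5}} U25={{p5},{p6},{p1,p5},{p1,p6},{p2,p6},{p3,p5},{p3,p6},{p4,p5},{p5,p6},{p1,p2,p6},{p1,p5,p6},{p3,p4,p5}} U35={{p2,p6},{p1,p2,p6}} U45={{p3,p5},{p3,p6},{p4,p5},{p3,p4,p5}}
  U123={{p1,p2},{p2,p6},{p1,p2,p6}} U124={{p3,p6}} U125={{p6},{p1,p5},{p1,p6},{p2,p6},{p3,p6},{p5,p6},{p1,p2,p6},{p1,p5,p6}} U135={{p2,p6},{p1,p2,p6}} U145={{p3,p6}} U235={{p2,p6},{p1,p2,p6}} U245={{p3,p5},{p3,p6},{p4,p5},{p3,p4,p5}}
  U1235={{p2,p6},{p1,p2,p6}} U1245={{p3,p6}}
components per intersection:
  U1: {{p1},{p6},{p1,p2},{p1,p5},{p1,p6},{p2,p6},{p3,p6},{p5,p6},{p1,p2,p6},{p1,p5,p6}}
  U2: {{p2},{p5},{p6},{p1,p2},{p1,p5},{p1,p6},{p2,p6},{p3,p5},{p3,p6},{p4,p5},{p5,p6},{p1,p2,p6},{p1,p5,p6},{p3,p4,p5}}
  U3: {{p2},{p1,p2},{p2,p6},{p1,p2,p6}}
  U4: {{p3},{p4},{p3,p4},{p3,p5},{p3,p6},{p4,p5},{p3,p4,p5}}
  U5: {{p5},{p6},{p1,p5},{p1,p6},{p2,p6},{p3,p5},{p3,p6},{p4,p5},{p5,p6},{p1,p2,p6},{p1,p5,p6},{p3,p4,p5}}
  U12: {{p6},{p1,p2},{p1,p5},{p1,p6},{p2,p6},{p3,p6},{p5,p6},{p1,p2,p6},{p1,p5,p6}}
  U13: {{p1,p2},{p2,p6},{p1,p2,p6}}
  U14: {{p3,p6}}
  U15: {{p6},{p1,p5},{p1,p6},{p2,p6},{p3,p6},{p5,p6},{p1,p2,p6},{p1,p5,p6}}
  U23: {{p2},{p1,p2},{p2,p6},{p1,p2,p6}}
  U24: {{p3,p5},{p4,p5},{p3,p4,p5}} {{p3,p6}}
  U25: {{p5},{p6},{p1,p5},{p1,p6},{p2,p6},{p3,p5},{p3,p6},{p4,p5},{p5,p6},{p1,p2,p6},{p1,p5,p6},{p3,p4,p5}}
  U35: {{p2,p6},{p1,p2,p6}}
  U45: {{p3,p5},{p4,p5},{p3,p4,p5}} {{p3,p6}}
  U123: {{p1,p2},{p2,p6},{p1,p2,p6}}
  U124: {{p3,p6}}
  U125: {{p6},{p1,p5},{p1,p6},{p2,p6},{p3,p6},{p5,p6},{p1,p2,p6},{p1,p5,p6}}
  U135: {{p2,p6},{p1,p2,p6}}
  U145: {{p3,p6}}
  U235: {{p2,p6},{p1,p2,p6}}
  U245: {{p3,p5},{p4,p5},{p3,p4,p5}} {{p3,p6}}
  U1235: {{p2,p6},{p1,p2,p6}}
  U1245: {{p3,p6}}
C dims 5,11,8,2; δ0: rk 4, SNF 1^4; δ1: rk 6, SNF 1^6; δ2: rk 2, SNF 1^2
Ȟ^0 = (5 − 4) − 0 = 1, so Ȟ^0 ≅ Z
Ȟ^1 = (11 − 6) − 4 = 1, so Ȟ^1 ≅ Z
Ȟ^2 = (8 − 2) − 6 = 0, so Ȟ^2 ≅ 0
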